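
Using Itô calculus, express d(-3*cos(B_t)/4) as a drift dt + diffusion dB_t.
d(-3*cos(B_t)/4) = (3*cos(B_t)/8) dt + (3*sin(B_t)/4) dB_t

Itô's formula for f(B_t) gives d f(B_t) = f'(B_t) dB_t + (1/2) f''(B_t) dt. Compute derivatives of f(x) = -3*cos(x)/4:
  f'(x)  = 3*sin(x)/4
  f''(x) = 3*cos(x)/4
Substitute x = B_t and multiply the f'' term by 1/2:
  drift     = (1/2) * (3*cos(x)/4) evaluated at B_t = 3*cos(B_t)/8
  diffusion = (3*sin(x)/4) evaluated at B_t = 3*sin(B_t)/4
Therefore d(-3*cos(B_t)/4) = (3*cos(B_t)/8) dt + (3*sin(B_t)/4) dB_t.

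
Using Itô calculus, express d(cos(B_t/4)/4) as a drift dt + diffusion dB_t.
d(cos(B_t/4)/4) = (-cos(B_t/4)/128) dt + (-sin(B_t/4)/16) dB_t

Itô's formula for f(B_t) gives d f(B_t) = f'(B_t) dB_t + (1/2) f''(B_t) dt. Compute derivatives of f(x) = cos(x/4)/4:
  f'(x)  = -sin(x/4)/16
  f''(x) = -cos(x/4)/64
Substitute x = B_t and multiply the f'' term by 1/2:
  drift     = (1/2) * (-cos(x/4)/64) evaluated at B_t = -cos(B_t/4)/128
  diffusion = (-sin(x/4)/16) evaluated at B_t = -sin(B_t/4)/16
Therefore d(cos(B_t/4)/4) = (-cos(B_t/4)/128) dt + (-sin(B_t/4)/16) dB_t.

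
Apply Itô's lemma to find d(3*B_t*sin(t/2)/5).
d(3*B_t*sin(t/2)/5) = (3*B_t*cos(t/2)/10) dt + (3*sin(t/2)/5) dB_t

Itô's formula for f(t, x): d f(t, B_t) = (f_t + (1/2) f_xx) dt + f_x dB_t. Compute partials of f(t, x) = 3*x*sin(t/2)/5:
  f_t(t,x)  = 3*x*cos(t/2)/10
  f_x(t,x)  = 3*sin(t/2)/5
  f_xx(t,x) = 0
Assemble drift = f_t + (1/2) f_xx = 3*x*cos(t/2)/10 and diffusion = f_x = 3*sin(t/2)/5. Substituting x = B_t:
  d(3*B_t*sin(t/2)/5) = (3*B_t*cos(t/2)/10) dt + (3*sin(t/2)/5) dB_t.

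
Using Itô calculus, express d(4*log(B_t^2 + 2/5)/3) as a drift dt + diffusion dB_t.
d(4*log(B_t^2 + 2/5)/3) = (20*(2 - 5*B_t^2)/(3*(5*B_t^2 + 2)^2)) dt + (40*B_t/(3*(5*B_t^2 + 2))) dB_t

Itô's formula for f(B_t) gives d f(B_t) = f'(B_t) dB_t + (1/2) f''(B_t) dt. Compute derivatives of f(x) = 4*log(x^2 + 2/5)/3:
  f'(x)  = 40*x/(3*(5*x^2 + 2))
  f''(x) = 40*(2 - 5*x^2)/(3*(5*x^2 + 2)^2)
Substitute x = B_t and multiply the f'' term by 1/2:
  drift     = (1/2) * (40*(2 - 5*x^2)/(3*(5*x^2 + 2)^2)) evaluated at B_t = 20*(2 - 5*B_t^2)/(3*(5*B_t^2 + 2)^2)
  diffusion = (40*x/(3*(5*x^2 + 2))) evaluated at B_t = 40*B_t/(3*(5*B_t^2 + 2))
Therefore d(4*log(B_t^2 + 2/5)/3) = (20*(2 - 5*B_t^2)/(3*(5*B_t^2 + 2)^2)) dt + (40*B_t/(3*(5*B_t^2 + 2))) dB_t.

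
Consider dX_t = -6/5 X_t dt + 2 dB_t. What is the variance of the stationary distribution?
lim Var(X_t) = 5/3

The OU SDE dX = -theta X dt + sigma dB admits the integrating factor exp(theta t): d(exp(theta t) X_t) = sigma exp(theta t) dB_t. Integrating from 0 to t gives X_t = x_0 * exp(-theta t) + sigma * int_0^t exp(-theta (t-s)) dB_s for any initial x_0. The Itô integral has variance (by the Itô isometry) sigma^2 * int_0^t exp(-2 theta (t - s)) ds = sigma^2 * (1 - exp(-2 theta t)) / (2 theta), independent of x_0.
With theta = 6/5, sigma = 2:
  Var(X_t) = (2)^2 * (1 - exp(-2*6/5 t)) / (2 * 6/5) = 5/3 - 5*exp(-12*t/5)/3.
As t -> infinity, exp(-2*6/5 t) -> 0, so the stationary variance is sigma^2 / (2 theta) = 5/3.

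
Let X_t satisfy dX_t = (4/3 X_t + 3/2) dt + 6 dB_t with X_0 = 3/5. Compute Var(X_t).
Var(X_t) = 27*exp(8*t/3)/2 - 27/2

The variance V(t) = Var(X_t) satisfies V'(t) = 2 a V(t) + c^2 with V(0) = 0 (drift coefficient is linear in X, diffusion is constant). With a = 4/3, c = 6, the solution is
  V(t) = (c^2 / (2 a)) * (exp(2 a t) - 1)
       = (6^2 / (2*(4/3))) * (exp((8/3) t) - 1)
       = 27*exp(8*t/3)/2 - 27/2.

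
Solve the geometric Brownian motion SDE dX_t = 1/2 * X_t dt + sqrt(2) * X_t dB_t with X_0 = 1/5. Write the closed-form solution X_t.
X_t = 1/5 * exp((-1/2) * t + (sqrt(2)) * B_t)

For GBM dX = mu X dt + sigma X dB with X_0 = x_0, apply Itô to Y = log X: dY = (mu - sigma^2/2) dt + sigma dB, so Y_t = log(x_0) + (mu - sigma^2/2) t + sigma B_t and hence X_t = x_0 * exp((mu - sigma^2/2) t + sigma B_t).
With mu = 1/2, sigma = sqrt(2), x_0 = 1/5, this gives:
  X_t = 1/5 * exp((-1/2) * t + (sqrt(2)) * B_t).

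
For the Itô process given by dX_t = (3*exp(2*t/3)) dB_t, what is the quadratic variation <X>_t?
<X>_t = 27*exp(4*t/3)/4 - 27/4

For an Itô process dX_t = a(t) dt + b(t) dB_t, the quadratic variation is <X>_t = int_0^t b(s)^2 ds (the drift term does not contribute). Here b(s) = 3*exp(2*s/3), so
  b(s)^2 = 9*exp(4*s/3).
Integrating from 0 to t:
  <X>_t = int_0^t (9*exp(4*s/3)) ds = 27*exp(4*t/3)/4 - 27/4.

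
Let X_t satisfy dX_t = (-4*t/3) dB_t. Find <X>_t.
<X>_t = 16*t^3/27

For an Itô process dX_t = a(t) dt + b(t) dB_t, the quadratic variation is <X>_t = int_0^t b(s)^2 ds (the drift term does not contribute). Here b(s) = -4*s/3, so
  b(s)^2 = 16*s^2/9.
Integrating from 0 to t:
  <X>_t = int_0^t (16*s^2/9) ds = 16*t^3/27.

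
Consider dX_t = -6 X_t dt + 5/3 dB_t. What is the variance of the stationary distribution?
lim Var(X_t) = 25/108

The OU SDE dX = -theta X dt + sigma dB admits the integrating factor exp(theta t): d(exp(theta t) X_t) = sigma exp(theta t) dB_t. Integrating from 0 to t gives X_t = x_0 * exp(-theta t) + sigma * int_0^t exp(-theta (t-s)) dB_s for any initial x_0. The Itô integral has variance (by the Itô isometry) sigma^2 * int_0^t exp(-2 theta (t - s)) ds = sigma^2 * (1 - exp(-2 theta t)) / (2 theta), independent of x_0.
With theta = 6, sigma = 5/3:
  Var(X_t) = (5/3)^2 * (1 - exp(-2*6 t)) / (2 * 6) = 25/108 - 25*exp(-12*t)/108.
As t -> infinity, exp(-2*6 t) -> 0, so the stationary variance is sigma^2 / (2 theta) = 25/108.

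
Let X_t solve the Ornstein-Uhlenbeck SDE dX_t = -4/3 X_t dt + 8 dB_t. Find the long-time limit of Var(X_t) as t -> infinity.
lim Var(X_t) = 24

The OU SDE dX = -theta X dt + sigma dB admits the integrating factor exp(theta t): d(exp(theta t) X_t) = sigma exp(theta t) dB_t. Integrating from 0 to t gives X_t = x_0 * exp(-theta t) + sigma * int_0^t exp(-theta (t-s)) dB_s for any initial x_0. The Itô integral has variance (by the Itô isometry) sigma^2 * int_0^t exp(-2 theta (t - s)) ds = sigma^2 * (1 - exp(-2 theta t)) / (2 theta), independent of x_0.
With theta = 4/3, sigma = 8:
  Var(X_t) = (8)^2 * (1 - exp(-2*4/3 t)) / (2 * 4/3) = 24 - 24*exp(-8*t/3).
As t -> infinity, exp(-2*4/3 t) -> 0, so the stationary variance is sigma^2 / (2 theta) = 24.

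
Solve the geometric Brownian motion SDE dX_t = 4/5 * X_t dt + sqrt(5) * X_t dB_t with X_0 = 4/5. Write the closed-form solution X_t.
X_t = 4/5 * exp((-17/10) * t + (sqrt(5)) * B_t)

For GBM dX = mu X dt + sigma X dB with X_0 = x_0, apply Itô to Y = log X: dY = (mu - sigma^2/2) dt + sigma dB, so Y_t = log(x_0) + (mu - sigma^2/2) t + sigma B_t and hence X_t = x_0 * exp((mu - sigma^2/2) t + sigma B_t).
With mu = 4/5, sigma = sqrt(5), x_0 = 4/5, this gives:
  X_t = 4/5 * exp((-17/10) * t + (sqrt(5)) * B_t).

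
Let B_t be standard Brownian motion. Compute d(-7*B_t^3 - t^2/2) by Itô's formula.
d(-7*B_t^3 - t^2/2) = (-21*B_t - t) dt + (-21*B_t^2) dB_t

Itô's formula for f(t, x): d f(t, B_t) = (f_t + (1/2) f_xx) dt + f_x dB_t. Compute partials of f(t, x) = -t^2/2 - 7*x^3:
  f_t(t,x)  = -t
  f_x(t,x)  = -21*x^2
  f_xx(t,x) = -42*x
Assemble drift = f_t + (1/2) f_xx = -t - 21*x and diffusion = f_x = -21*x^2. Substituting x = B_t:
  d(-7*B_t^3 - t^2/2) = (-21*B_t - t) dt + (-21*B_t^2) dB_t.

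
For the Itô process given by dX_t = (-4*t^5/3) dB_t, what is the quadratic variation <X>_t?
<X>_t = 16*t^11/99

For an Itô process dX_t = a(t) dt + b(t) dB_t, the quadratic variation is <X>_t = int_0^t b(s)^2 ds (the drift term does not contribute). Here b(s) = -4*s^5/3, so
  b(s)^2 = 16*s^10/9.
Integrating from 0 to t:
  <X>_t = int_0^t (16*s^10/9) ds = 16*t^11/99.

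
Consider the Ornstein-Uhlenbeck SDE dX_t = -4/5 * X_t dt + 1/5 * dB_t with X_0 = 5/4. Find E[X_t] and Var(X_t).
E[X_t] = 5*exp(-4*t/5)/4; Var(X_t) = 1/40 - exp(-8*t/5)/40

The OU SDE dX = -theta X dt + sigma dB admits the integrating factor exp(theta t): d(exp(theta t) X_t) = sigma exp(theta t) dB_t. Integrating from 0 to t:
  X_t = x_0 * exp(-theta t) + sigma * int_0^t exp(-theta (t-s)) dB_s.
The Itô integral has mean 0 and (by the Itô isometry) variance sigma^2 * int_0^t exp(-2 theta (t - s)) ds = sigma^2 * (1 - exp(-2 theta t)) / (2 theta).
With theta = 4/5, sigma = 1/5, x_0 = 5/4:
  E[X_t] = 5/4 * exp(-4/5 t) = 5*exp(-4*t/5)/4
  Var(X_t) = (1/5)^2 * (1 - exp(-2*4/5 t)) / (2 * 4/5) = 1/40 - exp(-8*t/5)/40.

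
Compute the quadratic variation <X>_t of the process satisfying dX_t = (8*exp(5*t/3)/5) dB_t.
<X>_t = 96*exp(10*t/3)/125 - 96/125

For an Itô process dX_t = a(t) dt + b(t) dB_t, the quadratic variation is <X>_t = int_0^t b(s)^2 ds (the drift term does not contribute). Here b(s) = 8*exp(5*s/3)/5, so
  b(s)^2 = 64*exp(10*s/3)/25.
Integrating from 0 to t:
  <X>_t = int_0^t (64*exp(10*s/3)/25) ds = 96*exp(10*t/3)/125 - 96/125.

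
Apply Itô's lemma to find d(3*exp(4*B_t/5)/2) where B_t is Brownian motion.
d(3*exp(4*B_t/5)/2) = (12*exp(4*B_t/5)/25) dt + (6*exp(4*B_t/5)/5) dB_t

Itô's formula for f(B_t) gives d f(B_t) = f'(B_t) dB_t + (1/2) f''(B_t) dt. Compute derivatives of f(x) = 3*exp(4*x/5)/2:
  f'(x)  = 6*exp(4*x/5)/5
  f''(x) = 24*exp(4*x/5)/25
Substitute x = B_t and multiply the f'' term by 1/2:
  drift     = (1/2) * (24*exp(4*x/5)/25) evaluated at B_t = 12*exp(4*B_t/5)/25
  diffusion = (6*exp(4*x/5)/5) evaluated at B_t = 6*exp(4*B_t/5)/5
Therefore d(3*exp(4*B_t/5)/2) = (12*exp(4*B_t/5)/25) dt + (6*exp(4*B_t/5)/5) dB_t.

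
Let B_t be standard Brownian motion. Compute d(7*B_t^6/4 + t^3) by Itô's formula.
d(7*B_t^6/4 + t^3) = (105*B_t^4/4 + 3*t^2) dt + (21*B_t^5/2) dB_t

Itô's formula for f(t, x): d f(t, B_t) = (f_t + (1/2) f_xx) dt + f_x dB_t. Compute partials of f(t, x) = t^3 + 7*x^6/4:
  f_t(t,x)  = 3*t^2
  f_x(t,x)  = 21*x^5/2
  f_xx(t,x) = 105*x^4/2
Assemble drift = f_t + (1/2) f_xx = 3*t^2 + 105*x^4/4 and diffusion = f_x = 21*x^5/2. Substituting x = B_t:
  d(7*B_t^6/4 + t^3) = (105*B_t^4/4 + 3*t^2) dt + (21*B_t^5/2) dB_t.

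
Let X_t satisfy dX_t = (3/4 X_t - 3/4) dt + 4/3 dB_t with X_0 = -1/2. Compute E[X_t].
E[X_t] = 1 - 3*exp(3*t/4)/2

Taking expectations and using E[dB_t] = 0, the mean m(t) = E[X_t] satisfies the ODE m'(t) = a m(t) + b with m(0) = x_0. With a = 3/4, b = -3/4, x_0 = -1/2, the solution is
  m(t) = x_0 * exp(a t) + (b/a) * (exp(a t) - 1)
       = (-1/2) * exp((3/4) t) + ((-3/4)/(3/4)) * (exp((3/4) t) - 1)
       = 1 - 3*exp(3*t/4)/2.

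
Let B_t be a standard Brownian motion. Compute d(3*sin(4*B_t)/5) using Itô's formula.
d(3*sin(4*B_t)/5) = (-24*sin(4*B_t)/5) dt + (12*cos(4*B_t)/5) dB_t

Itô's formula for f(B_t) gives d f(B_t) = f'(B_t) dB_t + (1/2) f''(B_t) dt. Compute derivatives of f(x) = 3*sin(4*x)/5:
  f'(x)  = 12*cos(4*x)/5
  f''(x) = -48*sin(4*x)/5
Substitute x = B_t and multiply the f'' term by 1/2:
  drift     = (1/2) * (-48*sin(4*x)/5) evaluated at B_t = -24*sin(4*B_t)/5
  diffusion = (12*cos(4*x)/5) evaluated at B_t = 12*cos(4*B_t)/5
Therefore d(3*sin(4*B_t)/5) = (-24*sin(4*B_t)/5) dt + (12*cos(4*B_t)/5) dB_t.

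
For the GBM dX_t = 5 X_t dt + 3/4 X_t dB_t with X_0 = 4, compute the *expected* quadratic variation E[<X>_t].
E[<X>_t] = 144*exp(169*t/16)/169 - 144/169

<X>_t = int_0^t ((3/4) * X_s)^2 ds. Taking expectation inside the integral: E[<X>_t] = (3/4)^2 * int_0^t E[X_s^2] ds. For GBM, E[X_s^2] = x_0^2 * exp((2 mu + sigma^2) s). Integrating:
  E[<X>_t] = (3/4)^2 * 4^2 * (exp((2*5 + (3/4)^2) t) - 1) / (2*5 + (3/4)^2)
           = (3/4)^2 * 4^2 * (exp((169/16) t) - 1) / (169/16) = 144*exp(169*t/16)/169 - 144/169.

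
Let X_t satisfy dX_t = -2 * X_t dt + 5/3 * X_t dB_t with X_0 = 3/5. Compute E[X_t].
E[X_t] = 3*exp(-2*t)/5

For GBM dX = mu X dt + sigma X dB with X_0 = x_0, apply Itô to Y = log X: dY = (mu - sigma^2/2) dt + sigma dB, so Y_t = log(x_0) + (mu - sigma^2/2) t + sigma B_t and hence X_t = x_0 * exp((mu - sigma^2/2) t + sigma B_t).
With mu = -2, sigma = 5/3, x_0 = 3/5, this gives:
  X_t = 3/5 * exp((-61/18) * t + (5/3) * B_t).
Since sigma*B_t ~ Normal(0, sigma^2 t), E[exp(sigma*B_t)] = exp(sigma^2 t / 2); so E[X_t] = x_0 * exp((mu - sigma^2/2) t) * exp(sigma^2 t / 2) = x_0 * exp(mu t) = 3*exp(-2*t)/5.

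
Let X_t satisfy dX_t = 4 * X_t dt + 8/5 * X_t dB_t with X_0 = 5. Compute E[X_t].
E[X_t] = 5*exp(4*t)

For GBM dX = mu X dt + sigma X dB with X_0 = x_0, apply Itô to Y = log X: dY = (mu - sigma^2/2) dt + sigma dB, so Y_t = log(x_0) + (mu - sigma^2/2) t + sigma B_t and hence X_t = x_0 * exp((mu - sigma^2/2) t + sigma B_t).
With mu = 4, sigma = 8/5, x_0 = 5, this gives:
  X_t = 5 * exp((68/25) * t + (8/5) * B_t).
Since sigma*B_t ~ Normal(0, sigma^2 t), E[exp(sigma*B_t)] = exp(sigma^2 t / 2); so E[X_t] = x_0 * exp((mu - sigma^2/2) t) * exp(sigma^2 t / 2) = x_0 * exp(mu t) = 5*exp(4*t).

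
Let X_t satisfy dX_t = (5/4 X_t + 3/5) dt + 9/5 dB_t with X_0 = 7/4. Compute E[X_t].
E[X_t] = 223*exp(5*t/4)/100 - 12/25

Taking expectations and using E[dB_t] = 0, the mean m(t) = E[X_t] satisfies the ODE m'(t) = a m(t) + b with m(0) = x_0. With a = 5/4, b = 3/5, x_0 = 7/4, the solution is
  m(t) = x_0 * exp(a t) + (b/a) * (exp(a t) - 1)
       = (7/4) * exp((5/4) t) + ((3/5)/(5/4)) * (exp((5/4) t) - 1)
       = 223*exp(5*t/4)/100 - 12/25.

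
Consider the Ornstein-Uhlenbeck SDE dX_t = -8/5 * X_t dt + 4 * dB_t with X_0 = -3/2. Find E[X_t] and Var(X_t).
E[X_t] = -3*exp(-8*t/5)/2; Var(X_t) = 5 - 5*exp(-16*t/5)

The OU SDE dX = -theta X dt + sigma dB admits the integrating factor exp(theta t): d(exp(theta t) X_t) = sigma exp(theta t) dB_t. Integrating from 0 to t:
  X_t = x_0 * exp(-theta t) + sigma * int_0^t exp(-theta (t-s)) dB_s.
The Itô integral has mean 0 and (by the Itô isometry) variance sigma^2 * int_0^t exp(-2 theta (t - s)) ds = sigma^2 * (1 - exp(-2 theta t)) / (2 theta).
With theta = 8/5, sigma = 4, x_0 = -3/2:
  E[X_t] = -3/2 * exp(-8/5 t) = -3*exp(-8*t/5)/2
  Var(X_t) = (4)^2 * (1 - exp(-2*8/5 t)) / (2 * 8/5) = 5 - 5*exp(-16*t/5).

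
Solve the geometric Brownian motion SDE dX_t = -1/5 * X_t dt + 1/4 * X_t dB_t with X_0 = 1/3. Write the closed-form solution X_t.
X_t = 1/3 * exp((-37/160) * t + (1/4) * B_t)

For GBM dX = mu X dt + sigma X dB with X_0 = x_0, apply Itô to Y = log X: dY = (mu - sigma^2/2) dt + sigma dB, so Y_t = log(x_0) + (mu - sigma^2/2) t + sigma B_t and hence X_t = x_0 * exp((mu - sigma^2/2) t + sigma B_t).
With mu = -1/5, sigma = 1/4, x_0 = 1/3, this gives:
  X_t = 1/3 * exp((-37/160) * t + (1/4) * B_t).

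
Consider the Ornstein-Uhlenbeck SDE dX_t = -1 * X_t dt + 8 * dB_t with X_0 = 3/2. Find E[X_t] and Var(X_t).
E[X_t] = 3*exp(-t)/2; Var(X_t) = 32 - 32*exp(-2*t)

The OU SDE dX = -theta X dt + sigma dB admits the integrating factor exp(theta t): d(exp(theta t) X_t) = sigma exp(theta t) dB_t. Integrating from 0 to t:
  X_t = x_0 * exp(-theta t) + sigma * int_0^t exp(-theta (t-s)) dB_s.
The Itô integral has mean 0 and (by the Itô isometry) variance sigma^2 * int_0^t exp(-2 theta (t - s)) ds = sigma^2 * (1 - exp(-2 theta t)) / (2 theta).
With theta = 1, sigma = 8, x_0 = 3/2:
  E[X_t] = 3/2 * exp(-1 t) = 3*exp(-t)/2
  Var(X_t) = (8)^2 * (1 - exp(-2*1 t)) / (2 * 1) = 32 - 32*exp(-2*t).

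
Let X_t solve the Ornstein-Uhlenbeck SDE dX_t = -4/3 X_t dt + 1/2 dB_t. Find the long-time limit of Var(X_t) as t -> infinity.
lim Var(X_t) = 3/32

The OU SDE dX = -theta X dt + sigma dB admits the integrating factor exp(theta t): d(exp(theta t) X_t) = sigma exp(theta t) dB_t. Integrating from 0 to t gives X_t = x_0 * exp(-theta t) + sigma * int_0^t exp(-theta (t-s)) dB_s for any initial x_0. The Itô integral has variance (by the Itô isometry) sigma^2 * int_0^t exp(-2 theta (t - s)) ds = sigma^2 * (1 - exp(-2 theta t)) / (2 theta), independent of x_0.
With theta = 4/3, sigma = 1/2:
  Var(X_t) = (1/2)^2 * (1 - exp(-2*4/3 t)) / (2 * 4/3) = 3/32 - 3*exp(-8*t/3)/32.
As t -> infinity, exp(-2*4/3 t) -> 0, so the stationary variance is sigma^2 / (2 theta) = 3/32.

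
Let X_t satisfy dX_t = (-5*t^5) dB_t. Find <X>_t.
<X>_t = 25*t^11/11

For an Itô process dX_t = a(t) dt + b(t) dB_t, the quadratic variation is <X>_t = int_0^t b(s)^2 ds (the drift term does not contribute). Here b(s) = -5*s^5, so
  b(s)^2 = 25*s^10.
Integrating from 0 to t:
  <X>_t = int_0^t (25*s^10) ds = 25*t^11/11.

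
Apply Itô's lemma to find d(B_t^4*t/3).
d(B_t^4*t/3) = (B_t^2*(B_t^2 + 6*t)/3) dt + (4*B_t^3*t/3) dB_t

Itô's formula for f(t, x): d f(t, B_t) = (f_t + (1/2) f_xx) dt + f_x dB_t. Compute partials of f(t, x) = t*x^4/3:
  f_t(t,x)  = x^4/3
  f_x(t,x)  = 4*t*x^3/3
  f_xx(t,x) = 4*t*x^2
Assemble drift = f_t + (1/2) f_xx = x^2*(6*t + x^2)/3 and diffusion = f_x = 4*t*x^3/3. Substituting x = B_t:
  d(B_t^4*t/3) = (B_t^2*(B_t^2 + 6*t)/3) dt + (4*B_t^3*t/3) dB_t.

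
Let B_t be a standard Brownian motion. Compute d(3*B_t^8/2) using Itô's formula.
d(3*B_t^8/2) = (42*B_t^6) dt + (12*B_t^7) dB_t

Itô's formula for f(B_t) gives d f(B_t) = f'(B_t) dB_t + (1/2) f''(B_t) dt. Compute derivatives of f(x) = 3*x^8/2:
  f'(x)  = 12*x^7
  f''(x) = 84*x^6
Substitute x = B_t and multiply the f'' term by 1/2:
  drift     = (1/2) * (84*x^6) evaluated at B_t = 42*B_t^6
  diffusion = (12*x^7) evaluated at B_t = 12*B_t^7
Therefore d(3*B_t^8/2) = (42*B_t^6) dt + (12*B_t^7) dB_t.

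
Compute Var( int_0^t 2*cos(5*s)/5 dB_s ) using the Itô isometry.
Var = 2*t/25 + sin(10*t)/125

The Itô integral of a deterministic integrand f(s) has mean 0 because each increment f(s) * (B_{s+ds} - B_s) has mean 0. By the Itô isometry:
  Var( int_0^t f(s) dB_s ) = E[ (int_0^t f(s) dB_s)^2 ] = int_0^t f(s)^2 ds.
Here f(s) = 2*cos(5*s)/5, so f(s)^2 = 4*cos(5*s)^2/25. Integrate:
  int_0^t (4*cos(5*s)^2/25) ds = 2*t/25 + sin(10*t)/125.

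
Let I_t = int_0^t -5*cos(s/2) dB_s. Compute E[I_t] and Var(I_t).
E[I_t] = 0; Var(I_t) = 25*t/2 + 25*sin(t)/2

The Itô integral of a deterministic integrand f(s) has mean 0 because each increment f(s) * (B_{s+ds} - B_s) has mean 0. By the Itô isometry:
  Var( int_0^t f(s) dB_s ) = E[ (int_0^t f(s) dB_s)^2 ] = int_0^t f(s)^2 ds.
Here f(s) = -5*cos(s/2), so f(s)^2 = 25*cos(s/2)^2. Integrate:
  int_0^t (25*cos(s/2)^2) ds = 25*t/2 + 25*sin(t)/2.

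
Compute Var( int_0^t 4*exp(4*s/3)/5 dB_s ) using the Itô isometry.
Var = 6*exp(8*t/3)/25 - 6/25

The Itô integral of a deterministic integrand f(s) has mean 0 because each increment f(s) * (B_{s+ds} - B_s) has mean 0. By the Itô isometry:
  Var( int_0^t f(s) dB_s ) = E[ (int_0^t f(s) dB_s)^2 ] = int_0^t f(s)^2 ds.
Here f(s) = 4*exp(4*s/3)/5, so f(s)^2 = 16*exp(8*s/3)/25. Integrate:
  int_0^t (16*exp(8*s/3)/25) ds = 6*exp(8*t/3)/25 - 6/25.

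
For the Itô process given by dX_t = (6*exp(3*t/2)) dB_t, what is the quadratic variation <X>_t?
<X>_t = 12*exp(3*t) - 12

For an Itô process dX_t = a(t) dt + b(t) dB_t, the quadratic variation is <X>_t = int_0^t b(s)^2 ds (the drift term does not contribute). Here b(s) = 6*exp(3*s/2), so
  b(s)^2 = 36*exp(3*s).
Integrating from 0 to t:
  <X>_t = int_0^t (36*exp(3*s)) ds = 12*exp(3*t) - 12.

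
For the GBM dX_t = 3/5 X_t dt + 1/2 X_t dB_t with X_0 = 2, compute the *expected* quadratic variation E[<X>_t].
E[<X>_t] = 20*exp(29*t/20)/29 - 20/29

<X>_t = int_0^t ((1/2) * X_s)^2 ds. Taking expectation inside the integral: E[<X>_t] = (1/2)^2 * int_0^t E[X_s^2] ds. For GBM, E[X_s^2] = x_0^2 * exp((2 mu + sigma^2) s). Integrating:
  E[<X>_t] = (1/2)^2 * 2^2 * (exp((2*(3/5) + (1/2)^2) t) - 1) / (2*(3/5) + (1/2)^2)
           = (1/2)^2 * 2^2 * (exp((29/20) t) - 1) / (29/20) = 20*exp(29*t/20)/29 - 20/29.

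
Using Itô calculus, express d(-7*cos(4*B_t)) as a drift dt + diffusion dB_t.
d(-7*cos(4*B_t)) = (56*cos(4*B_t)) dt + (28*sin(4*B_t)) dB_t

Itô's formula for f(B_t) gives d f(B_t) = f'(B_t) dB_t + (1/2) f''(B_t) dt. Compute derivatives of f(x) = -7*cos(4*x):
  f'(x)  = 28*sin(4*x)
  f''(x) = 112*cos(4*x)
Substitute x = B_t and multiply the f'' term by 1/2:
  drift     = (1/2) * (112*cos(4*x)) evaluated at B_t = 56*cos(4*B_t)
  diffusion = (28*sin(4*x)) evaluated at B_t = 28*sin(4*B_t)
Therefore d(-7*cos(4*B_t)) = (56*cos(4*B_t)) dt + (28*sin(4*B_t)) dB_t.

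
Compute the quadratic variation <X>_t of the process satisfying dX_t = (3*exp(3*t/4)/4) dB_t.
<X>_t = 3*exp(3*t/2)/8 - 3/8

For an Itô process dX_t = a(t) dt + b(t) dB_t, the quadratic variation is <X>_t = int_0^t b(s)^2 ds (the drift term does not contribute). Here b(s) = 3*exp(3*s/4)/4, so
  b(s)^2 = 9*exp(3*s/2)/16.
Integrating from 0 to t:
  <X>_t = int_0^t (9*exp(3*s/2)/16) ds = 3*exp(3*t/2)/8 - 3/8.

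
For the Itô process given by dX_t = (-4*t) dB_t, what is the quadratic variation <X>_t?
<X>_t = 16*t^3/3

For an Itô process dX_t = a(t) dt + b(t) dB_t, the quadratic variation is <X>_t = int_0^t b(s)^2 ds (the drift term does not contribute). Here b(s) = -4*s, so
  b(s)^2 = 16*s^2.
Integrating from 0 to t:
  <X>_t = int_0^t (16*s^2) ds = 16*t^3/3.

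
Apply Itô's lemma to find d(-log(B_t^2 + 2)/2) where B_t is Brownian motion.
d(-log(B_t^2 + 2)/2) = ((B_t^2 - 2)/(2*(B_t^2 + 2)^2)) dt + (-B_t/(B_t^2 + 2)) dB_t

Itô's formula for f(B_t) gives d f(B_t) = f'(B_t) dB_t + (1/2) f''(B_t) dt. Compute derivatives of f(x) = -log(x^2 + 2)/2:
  f'(x)  = -x/(x^2 + 2)
  f''(x) = (x^2 - 2)/(x^2 + 2)^2
Substitute x = B_t and multiply the f'' term by 1/2:
  drift     = (1/2) * ((x^2 - 2)/(x^2 + 2)^2) evaluated at B_t = (B_t^2 - 2)/(2*(B_t^2 + 2)^2)
  diffusion = (-x/(x^2 + 2)) evaluated at B_t = -B_t/(B_t^2 + 2)
Therefore d(-log(B_t^2 + 2)/2) = ((B_t^2 - 2)/(2*(B_t^2 + 2)^2)) dt + (-B_t/(B_t^2 + 2)) dB_t.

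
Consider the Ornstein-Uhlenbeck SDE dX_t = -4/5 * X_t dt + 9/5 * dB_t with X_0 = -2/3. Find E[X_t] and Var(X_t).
E[X_t] = -2*exp(-4*t/5)/3; Var(X_t) = 81/40 - 81*exp(-8*t/5)/40

The OU SDE dX = -theta X dt + sigma dB admits the integrating factor exp(theta t): d(exp(theta t) X_t) = sigma exp(theta t) dB_t. Integrating from 0 to t:
  X_t = x_0 * exp(-theta t) + sigma * int_0^t exp(-theta (t-s)) dB_s.
The Itô integral has mean 0 and (by the Itô isometry) variance sigma^2 * int_0^t exp(-2 theta (t - s)) ds = sigma^2 * (1 - exp(-2 theta t)) / (2 theta).
With theta = 4/5, sigma = 9/5, x_0 = -2/3:
  E[X_t] = -2/3 * exp(-4/5 t) = -2*exp(-4*t/5)/3
  Var(X_t) = (9/5)^2 * (1 - exp(-2*4/5 t)) / (2 * 4/5) = 81/40 - 81*exp(-8*t/5)/40.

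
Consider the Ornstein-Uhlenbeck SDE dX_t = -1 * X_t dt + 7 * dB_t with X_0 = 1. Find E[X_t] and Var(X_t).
E[X_t] = exp(-t); Var(X_t) = 49/2 - 49*exp(-2*t)/2

The OU SDE dX = -theta X dt + sigma dB admits the integrating factor exp(theta t): d(exp(theta t) X_t) = sigma exp(theta t) dB_t. Integrating from 0 to t:
  X_t = x_0 * exp(-theta t) + sigma * int_0^t exp(-theta (t-s)) dB_s.
The Itô integral has mean 0 and (by the Itô isometry) variance sigma^2 * int_0^t exp(-2 theta (t - s)) ds = sigma^2 * (1 - exp(-2 theta t)) / (2 theta).
With theta = 1, sigma = 7, x_0 = 1:
  E[X_t] = 1 * exp(-1 t) = exp(-t)
  Var(X_t) = (7)^2 * (1 - exp(-2*1 t)) / (2 * 1) = 49/2 - 49*exp(-2*t)/2.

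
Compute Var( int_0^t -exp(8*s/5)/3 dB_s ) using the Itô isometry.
Var = 5*exp(16*t/5)/144 - 5/144

The Itô integral of a deterministic integrand f(s) has mean 0 because each increment f(s) * (B_{s+ds} - B_s) has mean 0. By the Itô isometry:
  Var( int_0^t f(s) dB_s ) = E[ (int_0^t f(s) dB_s)^2 ] = int_0^t f(s)^2 ds.
Here f(s) = -exp(8*s/5)/3, so f(s)^2 = exp(16*s/5)/9. Integrate:
  int_0^t (exp(16*s/5)/9) ds = 5*exp(16*t/5)/144 - 5/144.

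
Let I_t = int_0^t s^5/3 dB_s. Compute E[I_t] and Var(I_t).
E[I_t] = 0; Var(I_t) = t^11/99

The Itô integral of a deterministic integrand f(s) has mean 0 because each increment f(s) * (B_{s+ds} - B_s) has mean 0. By the Itô isometry:
  Var( int_0^t f(s) dB_s ) = E[ (int_0^t f(s) dB_s)^2 ] = int_0^t f(s)^2 ds.
Here f(s) = s^5/3, so f(s)^2 = s^10/9. Integrate:
  int_0^t (s^10/9) ds = t^11/99.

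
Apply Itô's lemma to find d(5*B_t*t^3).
d(5*B_t*t^3) = (15*B_t*t^2) dt + (5*t^3) dB_t

Itô's formula for f(t, x): d f(t, B_t) = (f_t + (1/2) f_xx) dt + f_x dB_t. Compute partials of f(t, x) = 5*t^3*x:
  f_t(t,x)  = 15*t^2*x
  f_x(t,x)  = 5*t^3
  f_xx(t,x) = 0
Assemble drift = f_t + (1/2) f_xx = 15*t^2*x and diffusion = f_x = 5*t^3. Substituting x = B_t:
  d(5*B_t*t^3) = (15*B_t*t^2) dt + (5*t^3) dB_t.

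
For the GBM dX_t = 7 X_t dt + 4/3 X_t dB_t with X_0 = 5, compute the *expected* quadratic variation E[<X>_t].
E[<X>_t] = 200*exp(142*t/9)/71 - 200/71

<X>_t = int_0^t ((4/3) * X_s)^2 ds. Taking expectation inside the integral: E[<X>_t] = (4/3)^2 * int_0^t E[X_s^2] ds. For GBM, E[X_s^2] = x_0^2 * exp((2 mu + sigma^2) s). Integrating:
  E[<X>_t] = (4/3)^2 * 5^2 * (exp((2*7 + (4/3)^2) t) - 1) / (2*7 + (4/3)^2)
           = (4/3)^2 * 5^2 * (exp((142/9) t) - 1) / (142/9) = 200*exp(142*t/9)/71 - 200/71.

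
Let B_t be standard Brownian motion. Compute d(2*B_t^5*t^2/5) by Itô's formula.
d(2*B_t^5*t^2/5) = (4*B_t^3*t*(B_t^2 + 5*t)/5) dt + (2*B_t^4*t^2) dB_t

Itô's formula for f(t, x): d f(t, B_t) = (f_t + (1/2) f_xx) dt + f_x dB_t. Compute partials of f(t, x) = 2*t^2*x^5/5:
  f_t(t,x)  = 4*t*x^5/5
  f_x(t,x)  = 2*t^2*x^4
  f_xx(t,x) = 8*t^2*x^3
Assemble drift = f_t + (1/2) f_xx = 4*t*x^3*(5*t + x^2)/5 and diffusion = f_x = 2*t^2*x^4. Substituting x = B_t:
  d(2*B_t^5*t^2/5) = (4*B_t^3*t*(B_t^2 + 5*t)/5) dt + (2*B_t^4*t^2) dB_t.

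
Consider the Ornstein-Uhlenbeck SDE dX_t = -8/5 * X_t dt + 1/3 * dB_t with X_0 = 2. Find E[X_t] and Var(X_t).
E[X_t] = 2*exp(-8*t/5); Var(X_t) = 5/144 - 5*exp(-16*t/5)/144

The OU SDE dX = -theta X dt + sigma dB admits the integrating factor exp(theta t): d(exp(theta t) X_t) = sigma exp(theta t) dB_t. Integrating from 0 to t:
  X_t = x_0 * exp(-theta t) + sigma * int_0^t exp(-theta (t-s)) dB_s.
The Itô integral has mean 0 and (by the Itô isometry) variance sigma^2 * int_0^t exp(-2 theta (t - s)) ds = sigma^2 * (1 - exp(-2 theta t)) / (2 theta).
With theta = 8/5, sigma = 1/3, x_0 = 2:
  E[X_t] = 2 * exp(-8/5 t) = 2*exp(-8*t/5)
  Var(X_t) = (1/3)^2 * (1 - exp(-2*8/5 t)) / (2 * 8/5) = 5/144 - 5*exp(-16*t/5)/144.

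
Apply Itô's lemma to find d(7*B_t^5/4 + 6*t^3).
d(7*B_t^5/4 + 6*t^3) = (35*B_t^3/2 + 18*t^2) dt + (35*B_t^4/4) dB_t

Itô's formula for f(t, x): d f(t, B_t) = (f_t + (1/2) f_xx) dt + f_x dB_t. Compute partials of f(t, x) = 6*t^3 + 7*x^5/4:
  f_t(t,x)  = 18*t^2
  f_x(t,x)  = 35*x^4/4
  f_xx(t,x) = 35*x^3
Assemble drift = f_t + (1/2) f_xx = 18*t^2 + 35*x^3/2 and diffusion = f_x = 35*x^4/4. Substituting x = B_t:
  d(7*B_t^5/4 + 6*t^3) = (35*B_t^3/2 + 18*t^2) dt + (35*B_t^4/4) dB_t.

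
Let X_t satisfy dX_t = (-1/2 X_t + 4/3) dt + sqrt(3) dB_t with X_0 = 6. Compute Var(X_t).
Var(X_t) = 3 - 3*exp(-t)

The variance V(t) = Var(X_t) satisfies V'(t) = 2 a V(t) + c^2 with V(0) = 0 (drift coefficient is linear in X, diffusion is constant). With a = -1/2, c = sqrt(3), the solution is
  V(t) = (c^2 / (2 a)) * (exp(2 a t) - 1)
       = (sqrt(3)^2 / (2*(-1/2))) * (exp((-1) t) - 1)
       = 3 - 3*exp(-t).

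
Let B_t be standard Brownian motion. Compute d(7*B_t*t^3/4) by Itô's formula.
d(7*B_t*t^3/4) = (21*B_t*t^2/4) dt + (7*t^3/4) dB_t

Itô's formula for f(t, x): d f(t, B_t) = (f_t + (1/2) f_xx) dt + f_x dB_t. Compute partials of f(t, x) = 7*t^3*x/4:
  f_t(t,x)  = 21*t^2*x/4
  f_x(t,x)  = 7*t^3/4
  f_xx(t,x) = 0
Assemble drift = f_t + (1/2) f_xx = 21*t^2*x/4 and diffusion = f_x = 7*t^3/4. Substituting x = B_t:
  d(7*B_t*t^3/4) = (21*B_t*t^2/4) dt + (7*t^3/4) dB_t.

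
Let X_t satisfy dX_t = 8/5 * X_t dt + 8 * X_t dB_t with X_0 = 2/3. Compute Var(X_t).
Var(X_t) = 4*(exp(64*t) - 1)*exp(16*t/5)/9

For GBM dX = mu X dt + sigma X dB with X_0 = x_0, apply Itô to Y = log X: dY = (mu - sigma^2/2) dt + sigma dB, so Y_t = log(x_0) + (mu - sigma^2/2) t + sigma B_t and hence X_t = x_0 * exp((mu - sigma^2/2) t + sigma B_t).
With mu = 8/5, sigma = 8, x_0 = 2/3, this gives:
  X_t = 2/3 * exp((-152/5) * t + (8) * B_t).
Since sigma*B_t ~ Normal(0, sigma^2 t), E[exp(sigma*B_t)] = exp(sigma^2 t / 2); so E[X_t] = x_0 * exp((mu - sigma^2/2) t) * exp(sigma^2 t / 2) = x_0 * exp(mu t) = 2*exp(8*t/5)/3.
Var(X_t) = E[X_t^2] - (E[X_t])^2 = x_0^2 * exp(2 mu t) * (exp(sigma^2 t) - 1) = 4*(exp(64*t) - 1)*exp(16*t/5)/9.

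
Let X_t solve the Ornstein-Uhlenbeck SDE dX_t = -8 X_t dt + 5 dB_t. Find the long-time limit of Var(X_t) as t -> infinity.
lim Var(X_t) = 25/16

The OU SDE dX = -theta X dt + sigma dB admits the integrating factor exp(theta t): d(exp(theta t) X_t) = sigma exp(theta t) dB_t. Integrating from 0 to t gives X_t = x_0 * exp(-theta t) + sigma * int_0^t exp(-theta (t-s)) dB_s for any initial x_0. The Itô integral has variance (by the Itô isometry) sigma^2 * int_0^t exp(-2 theta (t - s)) ds = sigma^2 * (1 - exp(-2 theta t)) / (2 theta), independent of x_0.
With theta = 8, sigma = 5:
  Var(X_t) = (5)^2 * (1 - exp(-2*8 t)) / (2 * 8) = 25/16 - 25*exp(-16*t)/16.
As t -> infinity, exp(-2*8 t) -> 0, so the stationary variance is sigma^2 / (2 theta) = 25/16.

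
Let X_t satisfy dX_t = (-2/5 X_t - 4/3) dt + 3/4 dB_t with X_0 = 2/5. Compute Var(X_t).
Var(X_t) = 45/64 - 45*exp(-4*t/5)/64

The variance V(t) = Var(X_t) satisfies V'(t) = 2 a V(t) + c^2 with V(0) = 0 (drift coefficient is linear in X, diffusion is constant). With a = -2/5, c = 3/4, the solution is
  V(t) = (c^2 / (2 a)) * (exp(2 a t) - 1)
       = ((3/4)^2 / (2*(-2/5))) * (exp((-4/5) t) - 1)
       = 45/64 - 45*exp(-4*t/5)/64.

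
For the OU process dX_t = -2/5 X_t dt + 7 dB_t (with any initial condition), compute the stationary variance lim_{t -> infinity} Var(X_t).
lim Var(X_t) = 245/4

The OU SDE dX = -theta X dt + sigma dB admits the integrating factor exp(theta t): d(exp(theta t) X_t) = sigma exp(theta t) dB_t. Integrating from 0 to t gives X_t = x_0 * exp(-theta t) + sigma * int_0^t exp(-theta (t-s)) dB_s for any initial x_0. The Itô integral has variance (by the Itô isometry) sigma^2 * int_0^t exp(-2 theta (t - s)) ds = sigma^2 * (1 - exp(-2 theta t)) / (2 theta), independent of x_0.
With theta = 2/5, sigma = 7:
  Var(X_t) = (7)^2 * (1 - exp(-2*2/5 t)) / (2 * 2/5) = 245/4 - 245*exp(-4*t/5)/4.
As t -> infinity, exp(-2*2/5 t) -> 0, so the stationary variance is sigma^2 / (2 theta) = 245/4.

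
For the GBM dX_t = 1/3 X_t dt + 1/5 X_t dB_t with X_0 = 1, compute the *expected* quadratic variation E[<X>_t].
E[<X>_t] = 3*exp(53*t/75)/53 - 3/53

<X>_t = int_0^t ((1/5) * X_s)^2 ds. Taking expectation inside the integral: E[<X>_t] = (1/5)^2 * int_0^t E[X_s^2] ds. For GBM, E[X_s^2] = x_0^2 * exp((2 mu + sigma^2) s). Integrating:
  E[<X>_t] = (1/5)^2 * 1^2 * (exp((2*(1/3) + (1/5)^2) t) - 1) / (2*(1/3) + (1/5)^2)
           = (1/5)^2 * 1^2 * (exp((53/75) t) - 1) / (53/75) = 3*exp(53*t/75)/53 - 3/53.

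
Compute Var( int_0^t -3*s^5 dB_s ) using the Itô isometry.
Var = 9*t^11/11

The Itô integral of a deterministic integrand f(s) has mean 0 because each increment f(s) * (B_{s+ds} - B_s) has mean 0. By the Itô isometry:
  Var( int_0^t f(s) dB_s ) = E[ (int_0^t f(s) dB_s)^2 ] = int_0^t f(s)^2 ds.
Here f(s) = -3*s^5, so f(s)^2 = 9*s^10. Integrate:
  int_0^t (9*s^10) ds = 9*t^11/11.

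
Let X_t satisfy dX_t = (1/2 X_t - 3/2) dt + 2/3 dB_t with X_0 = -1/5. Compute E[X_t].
E[X_t] = 3 - 16*exp(t/2)/5

Taking expectations and using E[dB_t] = 0, the mean m(t) = E[X_t] satisfies the ODE m'(t) = a m(t) + b with m(0) = x_0. With a = 1/2, b = -3/2, x_0 = -1/5, the solution is
  m(t) = x_0 * exp(a t) + (b/a) * (exp(a t) - 1)
       = (-1/5) * exp((1/2) t) + ((-3/2)/(1/2)) * (exp((1/2) t) - 1)
       = 3 - 16*exp(t/2)/5.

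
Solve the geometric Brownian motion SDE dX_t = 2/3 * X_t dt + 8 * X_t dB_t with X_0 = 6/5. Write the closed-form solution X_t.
X_t = 6/5 * exp((-94/3) * t + (8) * B_t)

For GBM dX = mu X dt + sigma X dB with X_0 = x_0, apply Itô to Y = log X: dY = (mu - sigma^2/2) dt + sigma dB, so Y_t = log(x_0) + (mu - sigma^2/2) t + sigma B_t and hence X_t = x_0 * exp((mu - sigma^2/2) t + sigma B_t).
With mu = 2/3, sigma = 8, x_0 = 6/5, this gives:
  X_t = 6/5 * exp((-94/3) * t + (8) * B_t).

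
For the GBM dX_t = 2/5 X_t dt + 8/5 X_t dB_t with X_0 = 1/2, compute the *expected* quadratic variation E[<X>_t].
E[<X>_t] = 4*exp(84*t/25)/21 - 4/21

<X>_t = int_0^t ((8/5) * X_s)^2 ds. Taking expectation inside the integral: E[<X>_t] = (8/5)^2 * int_0^t E[X_s^2] ds. For GBM, E[X_s^2] = x_0^2 * exp((2 mu + sigma^2) s). Integrating:
  E[<X>_t] = (8/5)^2 * (1/2)^2 * (exp((2*(2/5) + (8/5)^2) t) - 1) / (2*(2/5) + (8/5)^2)
           = (8/5)^2 * (1/2)^2 * (exp((84/25) t) - 1) / (84/25) = 4*exp(84*t/25)/21 - 4/21.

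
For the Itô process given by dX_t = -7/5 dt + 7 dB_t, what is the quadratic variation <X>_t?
<X>_t = 49*t

For an Itô process dX_t = a(t) dt + b(t) dB_t, the quadratic variation is <X>_t = int_0^t b(s)^2 ds (the drift term does not contribute). Here b(s) = 7, so
  b(s)^2 = 49.
Integrating from 0 to t:
  <X>_t = int_0^t (49) ds = 49*t.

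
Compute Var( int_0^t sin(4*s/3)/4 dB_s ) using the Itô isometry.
Var = t/32 - 3*sin(4*t/3)*cos(4*t/3)/128

The Itô integral of a deterministic integrand f(s) has mean 0 because each increment f(s) * (B_{s+ds} - B_s) has mean 0. By the Itô isometry:
  Var( int_0^t f(s) dB_s ) = E[ (int_0^t f(s) dB_s)^2 ] = int_0^t f(s)^2 ds.
Here f(s) = sin(4*s/3)/4, so f(s)^2 = sin(4*s/3)^2/16. Integrate:
  int_0^t (sin(4*s/3)^2/16) ds = t/32 - 3*sin(4*t/3)*cos(4*t/3)/128.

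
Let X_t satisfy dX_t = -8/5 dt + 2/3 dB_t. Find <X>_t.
<X>_t = 4*t/9

For an Itô process dX_t = a(t) dt + b(t) dB_t, the quadratic variation is <X>_t = int_0^t b(s)^2 ds (the drift term does not contribute). Here b(s) = 2/3, so
  b(s)^2 = 4/9.
Integrating from 0 to t:
  <X>_t = int_0^t (4/9) ds = 4*t/9.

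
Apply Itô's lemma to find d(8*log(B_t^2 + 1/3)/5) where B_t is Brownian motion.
d(8*log(B_t^2 + 1/3)/5) = (24*(1 - 3*B_t^2)/(5*(3*B_t^2 + 1)^2)) dt + (48*B_t/(5*(3*B_t^2 + 1))) dB_t

Itô's formula for f(B_t) gives d f(B_t) = f'(B_t) dB_t + (1/2) f''(B_t) dt. Compute derivatives of f(x) = 8*log(x^2 + 1/3)/5:
  f'(x)  = 48*x/(5*(3*x^2 + 1))
  f''(x) = 48*(1 - 3*x^2)/(5*(3*x^2 + 1)^2)
Substitute x = B_t and multiply the f'' term by 1/2:
  drift     = (1/2) * (48*(1 - 3*x^2)/(5*(3*x^2 + 1)^2)) evaluated at B_t = 24*(1 - 3*B_t^2)/(5*(3*B_t^2 + 1)^2)
  diffusion = (48*x/(5*(3*x^2 + 1))) evaluated at B_t = 48*B_t/(5*(3*B_t^2 + 1))
Therefore d(8*log(B_t^2 + 1/3)/5) = (24*(1 - 3*B_t^2)/(5*(3*B_t^2 + 1)^2)) dt + (48*B_t/(5*(3*B_t^2 + 1))) dB_t.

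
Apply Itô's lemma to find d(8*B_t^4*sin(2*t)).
d(8*B_t^4*sin(2*t)) = (16*B_t^2*(B_t^2*cos(2*t) + 3*sin(2*t))) dt + (32*B_t^3*sin(2*t)) dB_t

Itô's formula for f(t, x): d f(t, B_t) = (f_t + (1/2) f_xx) dt + f_x dB_t. Compute partials of f(t, x) = 8*x^4*sin(2*t):
  f_t(t,x)  = 16*x^4*cos(2*t)
  f_x(t,x)  = 32*x^3*sin(2*t)
  f_xx(t,x) = 96*x^2*sin(2*t)
Assemble drift = f_t + (1/2) f_xx = 16*x^2*(x^2*cos(2*t) + 3*sin(2*t)) and diffusion = f_x = 32*x^3*sin(2*t). Substituting x = B_t:
  d(8*B_t^4*sin(2*t)) = (16*B_t^2*(B_t^2*cos(2*t) + 3*sin(2*t))) dt + (32*B_t^3*sin(2*t)) dB_t.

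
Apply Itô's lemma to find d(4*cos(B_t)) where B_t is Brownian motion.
d(4*cos(B_t)) = (-2*cos(B_t)) dt + (-4*sin(B_t)) dB_t

Itô's formula for f(B_t) gives d f(B_t) = f'(B_t) dB_t + (1/2) f''(B_t) dt. Compute derivatives of f(x) = 4*cos(x):
  f'(x)  = -4*sin(x)
  f''(x) = -4*cos(x)
Substitute x = B_t and multiply the f'' term by 1/2:
  drift     = (1/2) * (-4*cos(x)) evaluated at B_t = -2*cos(B_t)
  diffusion = (-4*sin(x)) evaluated at B_t = -4*sin(B_t)
Therefore d(4*cos(B_t)) = (-2*cos(B_t)) dt + (-4*sin(B_t)) dB_t.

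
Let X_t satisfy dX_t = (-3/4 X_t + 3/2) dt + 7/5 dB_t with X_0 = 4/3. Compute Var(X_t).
Var(X_t) = 98/75 - 98*exp(-3*t/2)/75

The variance V(t) = Var(X_t) satisfies V'(t) = 2 a V(t) + c^2 with V(0) = 0 (drift coefficient is linear in X, diffusion is constant). With a = -3/4, c = 7/5, the solution is
  V(t) = (c^2 / (2 a)) * (exp(2 a t) - 1)
       = ((7/5)^2 / (2*(-3/4))) * (exp((-3/2) t) - 1)
       = 98/75 - 98*exp(-3*t/2)/75.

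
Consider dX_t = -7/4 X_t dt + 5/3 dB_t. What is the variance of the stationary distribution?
lim Var(X_t) = 50/63

The OU SDE dX = -theta X dt + sigma dB admits the integrating factor exp(theta t): d(exp(theta t) X_t) = sigma exp(theta t) dB_t. Integrating from 0 to t gives X_t = x_0 * exp(-theta t) + sigma * int_0^t exp(-theta (t-s)) dB_s for any initial x_0. The Itô integral has variance (by the Itô isometry) sigma^2 * int_0^t exp(-2 theta (t - s)) ds = sigma^2 * (1 - exp(-2 theta t)) / (2 theta), independent of x_0.
With theta = 7/4, sigma = 5/3:
  Var(X_t) = (5/3)^2 * (1 - exp(-2*7/4 t)) / (2 * 7/4) = 50/63 - 50*exp(-7*t/2)/63.
As t -> infinity, exp(-2*7/4 t) -> 0, so the stationary variance is sigma^2 / (2 theta) = 50/63.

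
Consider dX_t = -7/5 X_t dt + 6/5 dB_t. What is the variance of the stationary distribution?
lim Var(X_t) = 18/35

The OU SDE dX = -theta X dt + sigma dB admits the integrating factor exp(theta t): d(exp(theta t) X_t) = sigma exp(theta t) dB_t. Integrating from 0 to t gives X_t = x_0 * exp(-theta t) + sigma * int_0^t exp(-theta (t-s)) dB_s for any initial x_0. The Itô integral has variance (by the Itô isometry) sigma^2 * int_0^t exp(-2 theta (t - s)) ds = sigma^2 * (1 - exp(-2 theta t)) / (2 theta), independent of x_0.
With theta = 7/5, sigma = 6/5:
  Var(X_t) = (6/5)^2 * (1 - exp(-2*7/5 t)) / (2 * 7/5) = 18/35 - 18*exp(-14*t/5)/35.
As t -> infinity, exp(-2*7/5 t) -> 0, so the stationary variance is sigma^2 / (2 theta) = 18/35.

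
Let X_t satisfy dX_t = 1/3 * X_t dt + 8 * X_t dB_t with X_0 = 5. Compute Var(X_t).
Var(X_t) = 25*(exp(64*t) - 1)*exp(2*t/3)

For GBM dX = mu X dt + sigma X dB with X_0 = x_0, apply Itô to Y = log X: dY = (mu - sigma^2/2) dt + sigma dB, so Y_t = log(x_0) + (mu - sigma^2/2) t + sigma B_t and hence X_t = x_0 * exp((mu - sigma^2/2) t + sigma B_t).
With mu = 1/3, sigma = 8, x_0 = 5, this gives:
  X_t = 5 * exp((-95/3) * t + (8) * B_t).
Since sigma*B_t ~ Normal(0, sigma^2 t), E[exp(sigma*B_t)] = exp(sigma^2 t / 2); so E[X_t] = x_0 * exp((mu - sigma^2/2) t) * exp(sigma^2 t / 2) = x_0 * exp(mu t) = 5*exp(t/3).
Var(X_t) = E[X_t^2] - (E[X_t])^2 = x_0^2 * exp(2 mu t) * (exp(sigma^2 t) - 1) = 25*(exp(64*t) - 1)*exp(2*t/3).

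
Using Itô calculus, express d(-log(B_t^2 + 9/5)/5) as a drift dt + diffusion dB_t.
d(-log(B_t^2 + 9/5)/5) = ((5*B_t^2 - 9)/(5*B_t^2 + 9)^2) dt + (-2*B_t/(5*B_t^2 + 9)) dB_t

Itô's formula for f(B_t) gives d f(B_t) = f'(B_t) dB_t + (1/2) f''(B_t) dt. Compute derivatives of f(x) = -log(x^2 + 9/5)/5:
  f'(x)  = -2*x/(5*x^2 + 9)
  f''(x) = 2*(5*x^2 - 9)/(5*x^2 + 9)^2
Substitute x = B_t and multiply the f'' term by 1/2:
  drift     = (1/2) * (2*(5*x^2 - 9)/(5*x^2 + 9)^2) evaluated at B_t = (5*B_t^2 - 9)/(5*B_t^2 + 9)^2
  diffusion = (-2*x/(5*x^2 + 9)) evaluated at B_t = -2*B_t/(5*B_t^2 + 9)
Therefore d(-log(B_t^2 + 9/5)/5) = ((5*B_t^2 - 9)/(5*B_t^2 + 9)^2) dt + (-2*B_t/(5*B_t^2 + 9)) dB_t.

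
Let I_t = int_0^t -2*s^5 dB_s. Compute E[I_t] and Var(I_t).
E[I_t] = 0; Var(I_t) = 4*t^11/11

The Itô integral of a deterministic integrand f(s) has mean 0 because each increment f(s) * (B_{s+ds} - B_s) has mean 0. By the Itô isometry:
  Var( int_0^t f(s) dB_s ) = E[ (int_0^t f(s) dB_s)^2 ] = int_0^t f(s)^2 ds.
Here f(s) = -2*s^5, so f(s)^2 = 4*s^10. Integrate:
  int_0^t (4*s^10) ds = 4*t^11/11.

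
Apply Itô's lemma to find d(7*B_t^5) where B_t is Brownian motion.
d(7*B_t^5) = (70*B_t^3) dt + (35*B_t^4) dB_t

Itô's formula for f(B_t) gives d f(B_t) = f'(B_t) dB_t + (1/2) f''(B_t) dt. Compute derivatives of f(x) = 7*x^5:
  f'(x)  = 35*x^4
  f''(x) = 140*x^3
Substitute x = B_t and multiply the f'' term by 1/2:
  drift     = (1/2) * (140*x^3) evaluated at B_t = 70*B_t^3
  diffusion = (35*x^4) evaluated at B_t = 35*B_t^4
Therefore d(7*B_t^5) = (70*B_t^3) dt + (35*B_t^4) dB_t.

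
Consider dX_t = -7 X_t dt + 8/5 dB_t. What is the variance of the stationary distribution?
lim Var(X_t) = 32/175

The OU SDE dX = -theta X dt + sigma dB admits the integrating factor exp(theta t): d(exp(theta t) X_t) = sigma exp(theta t) dB_t. Integrating from 0 to t gives X_t = x_0 * exp(-theta t) + sigma * int_0^t exp(-theta (t-s)) dB_s for any initial x_0. The Itô integral has variance (by the Itô isometry) sigma^2 * int_0^t exp(-2 theta (t - s)) ds = sigma^2 * (1 - exp(-2 theta t)) / (2 theta), independent of x_0.
With theta = 7, sigma = 8/5:
  Var(X_t) = (8/5)^2 * (1 - exp(-2*7 t)) / (2 * 7) = 32/175 - 32*exp(-14*t)/175.
As t -> infinity, exp(-2*7 t) -> 0, so the stationary variance is sigma^2 / (2 theta) = 32/175.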